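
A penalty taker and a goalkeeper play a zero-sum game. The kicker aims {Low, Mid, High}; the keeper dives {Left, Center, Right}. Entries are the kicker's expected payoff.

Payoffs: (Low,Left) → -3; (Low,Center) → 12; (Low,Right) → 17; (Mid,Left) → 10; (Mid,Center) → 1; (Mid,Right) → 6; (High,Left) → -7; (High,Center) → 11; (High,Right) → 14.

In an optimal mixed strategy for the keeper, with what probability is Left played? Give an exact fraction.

Row minima: Low → -3, Mid → 1, High → -7; maximin = 1.
Column maxima: Left → 10, Center → 12, Right → 17; minimax = 10.
1 ≠ 10, so there is no saddle point; optimal play is mixed.
High is strictly dominated by Low, so the kicker never plays it.
Right is strictly dominated by Center (it gives the kicker strictly more in every row), so the keeper never plays it.
On the remaining 2×2 (Low, Mid vs Left, Center):
Let the kicker play Low with probability p. Expected payoff against Left: (-3)p + 10(1−p) = −13p + 10; against Center: 12p + 1(1−p) = 11p + 1.
Setting these equal: −13p + 10 = 11p + 1 ⇒ −24p = -9 ⇒ p = 3/8, and the value is (-13)·(3/8) + 10 = 41/8.
For the keeper: with q = P(Left), equating Low's and Mid's payoffs gives −15q + 12 = 9q + 1 ⇒ q = 11/24.

11/24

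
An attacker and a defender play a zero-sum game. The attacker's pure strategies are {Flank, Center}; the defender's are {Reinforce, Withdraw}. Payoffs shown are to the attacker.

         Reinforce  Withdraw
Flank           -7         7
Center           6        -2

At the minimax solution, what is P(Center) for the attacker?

7/11

Row minima: Flank → -7, Center → -2; maximin = -2.
Column maxima: Reinforce → 6, Withdraw → 7; minimax = 6.
-2 ≠ 6, so there is no saddle point; optimal play is mixed.
Let the attacker play Flank with probability p. Expected payoff against Reinforce: (-7)p + 6(1−p) = −13p + 6; against Withdraw: 7p + (-2)(1−p) = 9p − 2.
Setting these equal: −13p + 6 = 9p − 2 ⇒ −22p = -8 ⇒ p = 4/11, and the value is (-13)·(4/11) + 6 = 14/11.
For the defender: with q = P(Reinforce), equating Flank's and Center's payoffs gives −14q + 7 = 8q − 2 ⇒ q = 9/22.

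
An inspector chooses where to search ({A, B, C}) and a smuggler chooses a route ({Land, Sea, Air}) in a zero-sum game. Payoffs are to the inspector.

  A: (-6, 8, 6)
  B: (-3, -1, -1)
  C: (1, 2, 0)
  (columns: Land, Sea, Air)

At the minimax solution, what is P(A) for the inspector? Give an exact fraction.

1/13

Row minima: A → -6, B → -3, C → 0; maximin = 0.
Column maxima: Land → 1, Sea → 8, Air → 6; minimax = 1.
0 ≠ 1, so there is no saddle point; optimal play is mixed.
B is strictly dominated by C, so the inspector never plays it.
Sea is strictly dominated by Land (it gives the inspector strictly more in every row), so the smuggler never plays it.
On the remaining 2×2 (A, C vs Land, Air):
Let the inspector play A with probability p. Expected payoff against Land: (-6)p + 1(1−p) = −7p + 1; against Air: 6p + 0(1−p) = 6p.
Setting these equal: −7p + 1 = 6p ⇒ −13p = -1 ⇒ p = 1/13, and the value is (-7)·(1/13) + 1 = 6/13.
For the smuggler: with q = P(Land), equating A's and C's payoffs gives −12q + 6 = q ⇒ q = 6/13.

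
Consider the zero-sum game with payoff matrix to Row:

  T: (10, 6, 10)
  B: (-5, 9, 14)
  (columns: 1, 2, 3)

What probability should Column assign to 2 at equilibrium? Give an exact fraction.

Row minima: T → 6, B → -5; maximin = 6.
Column maxima: 1 → 10, 2 → 9, 3 → 14; minimax = 9.
6 ≠ 9, so there is no saddle point; optimal play is mixed.
3 is strictly dominated by 2 (it gives Row strictly more in every row), so Column never plays it.
On the remaining 2×2 (T, B vs 1, 2):
Let Row play T with probability p. Expected payoff against 1: 10p + (-5)(1−p) = 15p − 5; against 2: 6p + 9(1−p) = −3p + 9.
Setting these equal: 15p − 5 = −3p + 9 ⇒ 18p = 14 ⇒ p = 7/9, and the value is (15)·(7/9) − 5 = 20/3.
For Column: with q = P(1), equating T's and B's payoffs gives 4q + 6 = −14q + 9 ⇒ q = 1/6.

5/6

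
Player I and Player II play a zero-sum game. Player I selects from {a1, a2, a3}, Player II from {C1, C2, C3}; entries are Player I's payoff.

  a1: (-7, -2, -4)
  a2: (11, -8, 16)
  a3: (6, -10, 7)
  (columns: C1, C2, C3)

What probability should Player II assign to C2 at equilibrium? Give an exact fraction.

3/4

Row minima: a1 → -7, a2 → -8, a3 → -10; maximin = -7.
Column maxima: C1 → 11, C2 → -2, C3 → 16; minimax = -2.
-7 ≠ -2, so there is no saddle point; optimal play is mixed.
a3 is strictly dominated by a2, so Player I never plays it.
C3 is strictly dominated by C1 (it gives Player I strictly more in every row), so Player II never plays it.
On the remaining 2×2 (a1, a2 vs C1, C2):
Let Player I play a1 with probability p. Expected payoff against C1: (-7)p + 11(1−p) = −18p + 11; against C2: (-2)p + (-8)(1−p) = 6p − 8.
Setting these equal: −18p + 11 = 6p − 8 ⇒ −24p = -19 ⇒ p = 19/24, and the value is (-18)·(19/24) + 11 = -13/4.
For Player II: with q = P(C1), equating a1's and a2's payoffs gives −5q − 2 = 19q − 8 ⇒ q = 1/4.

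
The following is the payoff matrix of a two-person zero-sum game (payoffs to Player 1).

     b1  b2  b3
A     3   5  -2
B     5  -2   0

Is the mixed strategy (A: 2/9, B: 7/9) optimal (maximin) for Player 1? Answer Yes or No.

Against b1 this mix gives (2/9)·3 + (7/9)·5 = 41/9.
Against b2 this mix gives (2/9)·5 + (7/9)·(-2) = -4/9.
Against b3 this mix gives (2/9)·(-2) + (7/9)·0 = -4/9.
All of Player 2's active replies (b2, b3) yield -4/9, and no column does worse for Player 1. The mix makes Player 2 indifferent and guarantees -4/9, so it is optimal.

Yes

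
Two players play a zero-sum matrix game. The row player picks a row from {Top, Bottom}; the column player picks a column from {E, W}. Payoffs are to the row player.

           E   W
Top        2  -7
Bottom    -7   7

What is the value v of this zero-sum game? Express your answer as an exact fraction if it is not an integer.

Row minima: Top → -7, Bottom → -7; maximin = -7.
Column maxima: E → 2, W → 7; minimax = 2.
-7 ≠ 2, so there is no saddle point; optimal play is mixed.
Let the row player play Top with probability p. Expected payoff against E: 2p + (-7)(1−p) = 9p − 7; against W: (-7)p + 7(1−p) = −14p + 7.
Setting these equal: 9p − 7 = −14p + 7 ⇒ 23p = 14 ⇒ p = 14/23, and the value is (9)·(14/23) − 7 = -35/23.
For the column player: with q = P(E), equating Top's and Bottom's payoffs gives 9q − 7 = −14q + 7 ⇒ q = 14/23.

-35/23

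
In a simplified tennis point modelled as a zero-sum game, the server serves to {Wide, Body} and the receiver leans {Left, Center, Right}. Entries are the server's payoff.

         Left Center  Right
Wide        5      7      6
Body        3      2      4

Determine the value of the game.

Row minima: Wide → 5, Body → 2; maximin = 5.
Column maxima: Left → 5, Center → 7, Right → 6; minimax = 5.
Since maximin = minimax = 5, there is a saddle point and the value is 5.

5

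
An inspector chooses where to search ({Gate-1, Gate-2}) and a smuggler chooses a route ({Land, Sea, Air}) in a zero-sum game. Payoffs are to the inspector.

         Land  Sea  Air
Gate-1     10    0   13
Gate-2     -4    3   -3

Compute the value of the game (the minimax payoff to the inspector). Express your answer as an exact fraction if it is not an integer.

30/17

Row minima: Gate-1 → 0, Gate-2 → -4; maximin = 0.
Column maxima: Land → 10, Sea → 3, Air → 13; minimax = 3.
0 ≠ 3, so there is no saddle point; optimal play is mixed.
Air is strictly dominated by Land (it gives the inspector strictly more in every row), so the smuggler never plays it.
On the remaining 2×2 (Gate-1, Gate-2 vs Land, Sea):
Let the inspector play Gate-1 with probability p. Expected payoff against Land: 10p + (-4)(1−p) = 14p − 4; against Sea: 0p + 3(1−p) = −3p + 3.
Setting these equal: 14p − 4 = −3p + 3 ⇒ 17p = 7 ⇒ p = 7/17, and the value is (14)·(7/17) − 4 = 30/17.
For the smuggler: with q = P(Land), equating Gate-1's and Gate-2's payoffs gives 10q = −7q + 3 ⇒ q = 3/17.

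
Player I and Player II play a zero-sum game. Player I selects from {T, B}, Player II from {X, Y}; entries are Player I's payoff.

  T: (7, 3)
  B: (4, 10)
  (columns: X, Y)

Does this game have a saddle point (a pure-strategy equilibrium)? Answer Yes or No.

Row minima: T → 3, B → 4; maximin = 4.
Column maxima: X → 7, Y → 10; minimax = 7.
4 ≠ 7, so no pure-strategy equilibrium exists.

No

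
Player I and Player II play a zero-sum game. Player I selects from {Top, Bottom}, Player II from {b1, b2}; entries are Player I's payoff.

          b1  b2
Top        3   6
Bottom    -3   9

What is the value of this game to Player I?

3

Row minima: Top → 3, Bottom → -3; maximin = 3.
Column maxima: b1 → 3, b2 → 9; minimax = 3.
Since maximin = minimax = 3, there is a saddle point and the value is 3.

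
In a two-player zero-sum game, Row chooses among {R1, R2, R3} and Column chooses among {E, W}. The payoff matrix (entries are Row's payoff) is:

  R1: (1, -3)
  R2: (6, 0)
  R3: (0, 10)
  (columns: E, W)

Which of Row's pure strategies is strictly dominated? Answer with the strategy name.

R1

R2 gives a strictly higher payoff than R1 against every column: 6 > 1, 0 > -3.
So R1 is strictly dominated and Row never plays it.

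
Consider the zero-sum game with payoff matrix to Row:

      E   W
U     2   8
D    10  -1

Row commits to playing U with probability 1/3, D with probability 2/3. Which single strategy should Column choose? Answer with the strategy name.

If Column plays E, Row's expected payoff is (1/3)·2 + (2/3)·10 = 22/3.
If Column plays W, Row's expected payoff is (1/3)·8 + (2/3)·(-1) = 2.
Column minimizes Row's payoff; the smallest is 2, so the best response is W.

W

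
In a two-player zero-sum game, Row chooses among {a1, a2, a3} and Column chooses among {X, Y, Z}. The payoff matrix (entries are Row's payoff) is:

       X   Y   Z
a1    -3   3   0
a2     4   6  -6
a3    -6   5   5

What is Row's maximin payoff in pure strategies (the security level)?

Row minima: a1 → -3, a2 → -6, a3 → -6.
The best of these is -3.

-3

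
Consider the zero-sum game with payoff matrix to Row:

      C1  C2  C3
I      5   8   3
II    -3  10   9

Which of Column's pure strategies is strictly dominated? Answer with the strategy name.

C1 holds Row's payoff strictly below C2 in every row: 5 < 8, -3 < 10.
So C2 is strictly dominated for Column.

C2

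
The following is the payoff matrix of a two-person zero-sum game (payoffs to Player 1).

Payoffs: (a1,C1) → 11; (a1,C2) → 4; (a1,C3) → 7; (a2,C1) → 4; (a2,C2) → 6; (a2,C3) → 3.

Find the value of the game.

5

Row minima: a1 → 4, a2 → 3; maximin = 4.
Column maxima: C1 → 11, C2 → 6, C3 → 7; minimax = 6.
4 ≠ 6, so there is no saddle point; optimal play is mixed.
C1 is strictly dominated by C3 (it gives Player 1 strictly more in every row), so Player 2 never plays it.
On the remaining 2×2 (a1, a2 vs C2, C3):
Let Player 1 play a1 with probability p. Expected payoff against C2: 4p + 6(1−p) = −2p + 6; against C3: 7p + 3(1−p) = 4p + 3.
Setting these equal: −2p + 6 = 4p + 3 ⇒ −6p = -3 ⇒ p = 1/2, and the value is (-2)·(1/2) + 6 = 5.
For Player 2: with q = P(C2), equating a1's and a2's payoffs gives −3q + 7 = 3q + 3 ⇒ q = 2/3.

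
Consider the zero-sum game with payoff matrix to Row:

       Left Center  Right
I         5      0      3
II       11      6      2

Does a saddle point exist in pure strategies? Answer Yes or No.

No

Row minima: I → 0, II → 2; maximin = 2.
Column maxima: Left → 11, Center → 6, Right → 3; minimax = 3.
2 ≠ 3, so no pure-strategy equilibrium exists.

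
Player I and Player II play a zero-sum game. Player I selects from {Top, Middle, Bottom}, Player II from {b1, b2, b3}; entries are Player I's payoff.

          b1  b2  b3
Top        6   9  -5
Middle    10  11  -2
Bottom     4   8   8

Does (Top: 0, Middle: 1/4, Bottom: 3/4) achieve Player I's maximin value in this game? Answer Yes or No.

Yes

Against b1 this mix gives (1/4)·10 + (3/4)·4 = 11/2.
Against b2 this mix gives (1/4)·11 + (3/4)·8 = 35/4.
Against b3 this mix gives (1/4)·(-2) + (3/4)·8 = 11/2.
All of Player II's active replies (b1, b3) yield 11/2, and no column does worse for Player I. The mix makes Player II indifferent and guarantees 11/2, so it is optimal.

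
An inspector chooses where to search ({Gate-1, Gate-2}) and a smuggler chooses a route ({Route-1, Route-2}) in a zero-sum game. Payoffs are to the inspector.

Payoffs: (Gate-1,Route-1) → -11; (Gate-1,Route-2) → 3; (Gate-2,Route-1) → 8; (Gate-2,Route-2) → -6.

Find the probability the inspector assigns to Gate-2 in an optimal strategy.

1/2

Row minima: Gate-1 → -11, Gate-2 → -6; maximin = -6.
Column maxima: Route-1 → 8, Route-2 → 3; minimax = 3.
-6 ≠ 3, so there is no saddle point; optimal play is mixed.
Let the inspector play Gate-1 with probability p. Expected payoff against Route-1: (-11)p + 8(1−p) = −19p + 8; against Route-2: 3p + (-6)(1−p) = 9p − 6.
Setting these equal: −19p + 8 = 9p − 6 ⇒ −28p = -14 ⇒ p = 1/2, and the value is (-19)·(1/2) + 8 = -3/2.
For the smuggler: with q = P(Route-1), equating Gate-1's and Gate-2's payoffs gives −14q + 3 = 14q − 6 ⇒ q = 9/28.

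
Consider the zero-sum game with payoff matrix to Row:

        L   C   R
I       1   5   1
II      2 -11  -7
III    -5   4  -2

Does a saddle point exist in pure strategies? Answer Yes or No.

Yes

Row minima: I → 1, II → -11, III → -5; maximin = 1.
Column maxima: L → 2, C → 5, R → 1; minimax = 1.
maximin = minimax = 1, so a saddle point exists.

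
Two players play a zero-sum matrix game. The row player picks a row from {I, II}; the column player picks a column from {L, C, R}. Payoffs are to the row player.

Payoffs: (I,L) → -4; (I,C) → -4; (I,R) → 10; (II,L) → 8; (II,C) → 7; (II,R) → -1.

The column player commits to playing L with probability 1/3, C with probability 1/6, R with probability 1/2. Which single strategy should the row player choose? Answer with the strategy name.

Expected payoff of I: (1/3)·(-4) + (1/6)·(-4) + (1/2)·10 = 3.
Expected payoff of II: (1/3)·8 + (1/6)·7 + (1/2)·(-1) = 10/3.
The largest is 10/3, so the row player's best response is II.

II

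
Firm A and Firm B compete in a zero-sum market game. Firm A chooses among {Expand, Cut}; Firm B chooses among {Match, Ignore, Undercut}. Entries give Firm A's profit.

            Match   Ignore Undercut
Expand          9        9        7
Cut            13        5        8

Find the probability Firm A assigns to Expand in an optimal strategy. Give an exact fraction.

3/5

Row minima: Expand → 7, Cut → 5; maximin = 7.
Column maxima: Match → 13, Ignore → 9, Undercut → 8; minimax = 8.
7 ≠ 8, so there is no saddle point; optimal play is mixed.
Match is strictly dominated by Undercut (it gives Firm A strictly more in every row), so Firm B never plays it.
On the remaining 2×2 (Expand, Cut vs Ignore, Undercut):
Let Firm A play Expand with probability p. Expected payoff against Ignore: 9p + 5(1−p) = 4p + 5; against Undercut: 7p + 8(1−p) = −p + 8.
Setting these equal: 4p + 5 = −p + 8 ⇒ 5p = 3 ⇒ p = 3/5, and the value is (4)·(3/5) + 5 = 37/5.
For Firm B: with q = P(Ignore), equating Expand's and Cut's payoffs gives 2q + 7 = −3q + 8 ⇒ q = 1/5.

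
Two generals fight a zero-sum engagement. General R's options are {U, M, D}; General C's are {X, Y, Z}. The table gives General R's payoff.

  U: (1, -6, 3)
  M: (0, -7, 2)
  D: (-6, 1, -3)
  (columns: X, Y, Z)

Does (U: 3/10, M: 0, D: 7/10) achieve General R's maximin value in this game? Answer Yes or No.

No

Against X this mix gives (3/10)·1 + (7/10)·(-6) = -39/10.
Against Y this mix gives (3/10)·(-6) + (7/10)·1 = -11/10.
Against Z this mix gives (3/10)·3 + (7/10)·(-3) = -6/5.
General C will play X, holding General R to -39/10. Shifting weight toward the row that does better against X would raise this floor (the equalizing mix achieves -5/2 against both X and Y), so the proposed strategy is not optimal.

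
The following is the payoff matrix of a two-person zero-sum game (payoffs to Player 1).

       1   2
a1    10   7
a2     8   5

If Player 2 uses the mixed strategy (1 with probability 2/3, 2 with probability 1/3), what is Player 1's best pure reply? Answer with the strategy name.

a1

Expected payoff of a1: (2/3)·10 + (1/3)·7 = 9.
Expected payoff of a2: (2/3)·8 + (1/3)·5 = 7.
The largest is 9, so Player 1's best response is a1.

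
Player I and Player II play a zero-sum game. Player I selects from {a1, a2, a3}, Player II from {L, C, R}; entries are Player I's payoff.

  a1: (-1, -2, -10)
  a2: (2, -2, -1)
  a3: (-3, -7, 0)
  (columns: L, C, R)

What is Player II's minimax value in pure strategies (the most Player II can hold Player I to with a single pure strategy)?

Column maxima: L → 2, C → -2, R → 0.
The smallest of these is -2.

-2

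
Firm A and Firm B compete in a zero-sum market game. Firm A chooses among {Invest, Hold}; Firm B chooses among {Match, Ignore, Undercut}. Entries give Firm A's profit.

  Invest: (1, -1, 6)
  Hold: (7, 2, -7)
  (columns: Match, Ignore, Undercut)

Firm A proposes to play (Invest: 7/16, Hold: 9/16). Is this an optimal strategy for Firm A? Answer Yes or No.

No

Against Match this mix gives (7/16)·1 + (9/16)·7 = 35/8.
Against Ignore this mix gives (7/16)·(-1) + (9/16)·2 = 11/16.
Against Undercut this mix gives (7/16)·6 + (9/16)·(-7) = -21/16.
Firm B will play Undercut, holding Firm A to -21/16. Shifting weight toward the row that does better against Undercut would raise this floor (the equalizing mix achieves 5/16 against both Undercut and Ignore), so the proposed strategy is not optimal.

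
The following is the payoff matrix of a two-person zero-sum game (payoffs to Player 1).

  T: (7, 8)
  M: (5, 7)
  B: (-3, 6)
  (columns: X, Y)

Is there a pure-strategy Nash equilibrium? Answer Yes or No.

Row minima: T → 7, M → 5, B → -3; maximin = 7.
Column maxima: X → 7, Y → 8; minimax = 7.
maximin = minimax = 7, so a saddle point exists.

Yes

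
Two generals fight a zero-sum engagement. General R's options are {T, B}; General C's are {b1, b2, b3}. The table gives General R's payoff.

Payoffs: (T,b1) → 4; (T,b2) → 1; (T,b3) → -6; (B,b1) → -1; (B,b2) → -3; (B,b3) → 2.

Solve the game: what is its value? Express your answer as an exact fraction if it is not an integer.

-4/3

Row minima: T → -6, B → -3; maximin = -3.
Column maxima: b1 → 4, b2 → 1, b3 → 2; minimax = 1.
-3 ≠ 1, so there is no saddle point; optimal play is mixed.
b1 is strictly dominated by b2 (it gives General R strictly more in every row), so General C never plays it.
On the remaining 2×2 (T, B vs b2, b3):
Let General R play T with probability p. Expected payoff against b2: 1p + (-3)(1−p) = 4p − 3; against b3: (-6)p + 2(1−p) = −8p + 2.
Setting these equal: 4p − 3 = −8p + 2 ⇒ 12p = 5 ⇒ p = 5/12, and the value is (4)·(5/12) − 3 = -4/3.
For General C: with q = P(b2), equating T's and B's payoffs gives 7q − 6 = −5q + 2 ⇒ q = 2/3.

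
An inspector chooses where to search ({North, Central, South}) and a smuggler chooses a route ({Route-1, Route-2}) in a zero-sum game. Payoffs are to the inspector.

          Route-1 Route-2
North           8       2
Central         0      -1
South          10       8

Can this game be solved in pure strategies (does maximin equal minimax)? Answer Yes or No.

Row minima: North → 2, Central → -1, South → 8; maximin = 8.
Column maxima: Route-1 → 10, Route-2 → 8; minimax = 8.
maximin = minimax = 8, so a saddle point exists.

Yes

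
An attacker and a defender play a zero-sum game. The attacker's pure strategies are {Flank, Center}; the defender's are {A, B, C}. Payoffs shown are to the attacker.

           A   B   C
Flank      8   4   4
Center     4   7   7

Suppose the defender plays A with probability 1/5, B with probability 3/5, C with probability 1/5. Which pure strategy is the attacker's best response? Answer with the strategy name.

Center

Expected payoff of Flank: (1/5)·8 + (3/5)·4 + (1/5)·4 = 24/5.
Expected payoff of Center: (1/5)·4 + (3/5)·7 + (1/5)·7 = 32/5.
The largest is 32/5, so the attacker's best response is Center.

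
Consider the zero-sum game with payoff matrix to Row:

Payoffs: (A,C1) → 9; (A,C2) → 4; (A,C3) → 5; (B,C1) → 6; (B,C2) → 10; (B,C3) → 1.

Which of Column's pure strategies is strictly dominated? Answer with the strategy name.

C3 holds Row's payoff strictly below C1 in every row: 5 < 9, 1 < 6.
So C1 is strictly dominated for Column.

C1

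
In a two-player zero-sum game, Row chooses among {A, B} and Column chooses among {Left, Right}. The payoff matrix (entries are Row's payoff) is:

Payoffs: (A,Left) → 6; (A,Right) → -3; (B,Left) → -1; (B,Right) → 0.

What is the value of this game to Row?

Row minima: A → -3, B → -1; maximin = -1.
Column maxima: Left → 6, Right → 0; minimax = 0.
-1 ≠ 0, so there is no saddle point; optimal play is mixed.
Let Row play A with probability p. Expected payoff against Left: 6p + (-1)(1−p) = 7p − 1; against Right: (-3)p + 0(1−p) = −3p.
Setting these equal: 7p − 1 = −3p ⇒ 10p = 1 ⇒ p = 1/10, and the value is (7)·(1/10) − 1 = -3/10.
For Column: with q = P(Left), equating A's and B's payoffs gives 9q − 3 = −q ⇒ q = 3/10.

-3/10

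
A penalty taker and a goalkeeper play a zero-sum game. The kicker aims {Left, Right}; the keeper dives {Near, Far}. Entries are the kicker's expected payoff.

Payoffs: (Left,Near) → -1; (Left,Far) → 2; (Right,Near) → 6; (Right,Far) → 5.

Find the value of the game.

Row minima: Left → -1, Right → 5; maximin = 5.
Column maxima: Near → 6, Far → 5; minimax = 5.
Since maximin = minimax = 5, there is a saddle point and the value is 5.

5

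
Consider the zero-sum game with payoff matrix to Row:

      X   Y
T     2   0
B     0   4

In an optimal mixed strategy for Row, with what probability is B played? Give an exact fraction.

Row minima: T → 0, B → 0; maximin = 0.
Column maxima: X → 2, Y → 4; minimax = 2.
0 ≠ 2, so there is no saddle point; optimal play is mixed.
Let Row play T with probability p. Expected payoff against X: 2p + 0(1−p) = 2p; against Y: 0p + 4(1−p) = −4p + 4.
Setting these equal: 2p = −4p + 4 ⇒ 6p = 4 ⇒ p = 2/3, and the value is (2)·(2/3) = 4/3.
For Column: with q = P(X), equating T's and B's payoffs gives 2q = −4q + 4 ⇒ q = 2/3.

1/3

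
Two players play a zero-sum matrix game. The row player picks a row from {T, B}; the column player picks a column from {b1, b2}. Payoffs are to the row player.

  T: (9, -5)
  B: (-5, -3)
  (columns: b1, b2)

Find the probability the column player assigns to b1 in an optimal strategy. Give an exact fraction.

Row minima: T → -5, B → -5; maximin = -5.
Column maxima: b1 → 9, b2 → -3; minimax = -3.
-5 ≠ -3, so there is no saddle point; optimal play is mixed.
Let the row player play T with probability p. Expected payoff against b1: 9p + (-5)(1−p) = 14p − 5; against b2: (-5)p + (-3)(1−p) = −2p − 3.
Setting these equal: 14p − 5 = −2p − 3 ⇒ 16p = 2 ⇒ p = 1/8, and the value is (14)·(1/8) − 5 = -13/4.
For the column player: with q = P(b1), equating T's and B's payoffs gives 14q − 5 = −2q − 3 ⇒ q = 1/8.

1/8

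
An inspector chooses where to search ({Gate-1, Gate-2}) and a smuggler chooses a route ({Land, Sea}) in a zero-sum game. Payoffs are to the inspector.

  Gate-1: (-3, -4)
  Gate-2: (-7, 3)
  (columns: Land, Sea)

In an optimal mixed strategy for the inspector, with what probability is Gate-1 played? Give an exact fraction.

Row minima: Gate-1 → -4, Gate-2 → -7; maximin = -4.
Column maxima: Land → -3, Sea → 3; minimax = -3.
-4 ≠ -3, so there is no saddle point; optimal play is mixed.
Let the inspector play Gate-1 with probability p. Expected payoff against Land: (-3)p + (-7)(1−p) = 4p − 7; against Sea: (-4)p + 3(1−p) = −7p + 3.
Setting these equal: 4p − 7 = −7p + 3 ⇒ 11p = 10 ⇒ p = 10/11, and the value is (4)·(10/11) − 7 = -37/11.
For the smuggler: with q = P(Land), equating Gate-1's and Gate-2's payoffs gives q − 4 = −10q + 3 ⇒ q = 7/11.

10/11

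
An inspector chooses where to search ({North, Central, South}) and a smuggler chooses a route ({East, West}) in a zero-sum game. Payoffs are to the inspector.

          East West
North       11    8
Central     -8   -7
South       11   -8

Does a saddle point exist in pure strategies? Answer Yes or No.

Yes

Row minima: North → 8, Central → -8, South → -8; maximin = 8.
Column maxima: East → 11, West → 8; minimax = 8.
maximin = minimax = 8, so a saddle point exists.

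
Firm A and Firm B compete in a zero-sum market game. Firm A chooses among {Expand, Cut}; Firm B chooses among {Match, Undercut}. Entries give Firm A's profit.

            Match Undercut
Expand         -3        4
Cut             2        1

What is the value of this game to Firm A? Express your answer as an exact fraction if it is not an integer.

11/8

Row minima: Expand → -3, Cut → 1; maximin = 1.
Column maxima: Match → 2, Undercut → 4; minimax = 2.
1 ≠ 2, so there is no saddle point; optimal play is mixed.
Let Firm A play Expand with probability p. Expected payoff against Match: (-3)p + 2(1−p) = −5p + 2; against Undercut: 4p + 1(1−p) = 3p + 1.
Setting these equal: −5p + 2 = 3p + 1 ⇒ −8p = -1 ⇒ p = 1/8, and the value is (-5)·(1/8) + 2 = 11/8.
For Firm B: with q = P(Match), equating Expand's and Cut's payoffs gives −7q + 4 = q + 1 ⇒ q = 3/8.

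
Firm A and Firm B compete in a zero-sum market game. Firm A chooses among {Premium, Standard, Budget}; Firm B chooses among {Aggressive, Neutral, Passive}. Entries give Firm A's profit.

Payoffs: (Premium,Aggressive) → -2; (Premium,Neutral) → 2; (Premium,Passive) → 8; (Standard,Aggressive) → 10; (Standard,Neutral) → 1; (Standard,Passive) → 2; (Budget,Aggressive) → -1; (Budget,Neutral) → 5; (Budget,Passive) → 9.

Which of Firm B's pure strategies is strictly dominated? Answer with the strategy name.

Passive

Neutral holds Firm A's payoff strictly below Passive in every row: 2 < 8, 1 < 2, 5 < 9.
So Passive is strictly dominated for Firm B.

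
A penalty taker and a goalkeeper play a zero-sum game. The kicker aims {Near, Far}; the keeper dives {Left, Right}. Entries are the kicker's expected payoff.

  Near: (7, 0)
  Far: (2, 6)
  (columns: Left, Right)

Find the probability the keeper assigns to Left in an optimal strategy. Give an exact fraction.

Row minima: Near → 0, Far → 2; maximin = 2.
Column maxima: Left → 7, Right → 6; minimax = 6.
2 ≠ 6, so there is no saddle point; optimal play is mixed.
Let the kicker play Near with probability p. Expected payoff against Left: 7p + 2(1−p) = 5p + 2; against Right: 0p + 6(1−p) = −6p + 6.
Setting these equal: 5p + 2 = −6p + 6 ⇒ 11p = 4 ⇒ p = 4/11, and the value is (5)·(4/11) + 2 = 42/11.
For the keeper: with q = P(Left), equating Near's and Far's payoffs gives 7q = −4q + 6 ⇒ q = 6/11.

6/11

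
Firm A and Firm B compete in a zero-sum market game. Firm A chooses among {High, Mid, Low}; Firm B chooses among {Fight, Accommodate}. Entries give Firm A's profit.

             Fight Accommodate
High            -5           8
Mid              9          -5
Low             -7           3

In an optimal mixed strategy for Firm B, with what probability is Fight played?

13/27

Row minima: High → -5, Mid → -5, Low → -7; maximin = -5.
Column maxima: Fight → 9, Accommodate → 8; minimax = 8.
-5 ≠ 8, so there is no saddle point; optimal play is mixed.
Low is strictly dominated by High, so Firm A never plays it.
On the remaining 2×2 (High, Mid vs Fight, Accommodate):
Let Firm A play High with probability p. Expected payoff against Fight: (-5)p + 9(1−p) = −14p + 9; against Accommodate: 8p + (-5)(1−p) = 13p − 5.
Setting these equal: −14p + 9 = 13p − 5 ⇒ −27p = -14 ⇒ p = 14/27, and the value is (-14)·(14/27) + 9 = 47/27.
For Firm B: with q = P(Fight), equating High's and Mid's payoffs gives −13q + 8 = 14q − 5 ⇒ q = 13/27.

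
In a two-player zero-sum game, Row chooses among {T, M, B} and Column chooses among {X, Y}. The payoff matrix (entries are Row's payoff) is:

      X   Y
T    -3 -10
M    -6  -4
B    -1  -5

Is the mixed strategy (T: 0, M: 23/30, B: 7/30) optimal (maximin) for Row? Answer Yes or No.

Against X this mix gives (23/30)·(-6) + (7/30)·(-1) = -29/6.
Against Y this mix gives (23/30)·(-4) + (7/30)·(-5) = -127/30.
Column will play X, holding Row to -29/6. Shifting weight toward the row that does better against X would raise this floor (the equalizing mix achieves -13/3 against both X and Y), so the proposed strategy is not optimal.

No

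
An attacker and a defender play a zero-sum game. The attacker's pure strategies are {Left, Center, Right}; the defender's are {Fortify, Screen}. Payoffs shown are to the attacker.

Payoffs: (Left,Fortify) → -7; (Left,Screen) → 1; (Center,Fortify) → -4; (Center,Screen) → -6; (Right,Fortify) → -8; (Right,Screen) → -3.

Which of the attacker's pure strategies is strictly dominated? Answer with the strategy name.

Left gives a strictly higher payoff than Right against every column: -7 > -8, 1 > -3.
So Right is strictly dominated and the attacker never plays it.

Right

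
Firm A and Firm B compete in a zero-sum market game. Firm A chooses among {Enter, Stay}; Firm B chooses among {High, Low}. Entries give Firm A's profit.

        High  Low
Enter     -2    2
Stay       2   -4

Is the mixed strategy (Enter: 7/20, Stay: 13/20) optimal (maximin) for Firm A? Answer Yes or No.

Against High this mix gives (7/20)·(-2) + (13/20)·2 = 3/5.
Against Low this mix gives (7/20)·2 + (13/20)·(-4) = -19/10.
Firm B will play Low, holding Firm A to -19/10. Shifting weight toward the row that does better against Low would raise this floor (the equalizing mix achieves -2/5 against both Low and High), so the proposed strategy is not optimal.

No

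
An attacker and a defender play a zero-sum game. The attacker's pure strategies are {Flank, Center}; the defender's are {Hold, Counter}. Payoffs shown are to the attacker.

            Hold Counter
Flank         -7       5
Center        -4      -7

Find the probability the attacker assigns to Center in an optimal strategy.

Row minima: Flank → -7, Center → -7; maximin = -7.
Column maxima: Hold → -4, Counter → 5; minimax = -4.
-7 ≠ -4, so there is no saddle point; optimal play is mixed.
Let the attacker play Flank with probability p. Expected payoff against Hold: (-7)p + (-4)(1−p) = −3p − 4; against Counter: 5p + (-7)(1−p) = 12p − 7.
Setting these equal: −3p − 4 = 12p − 7 ⇒ −15p = -3 ⇒ p = 1/5, and the value is (-3)·(1/5) − 4 = -23/5.
For the defender: with q = P(Hold), equating Flank's and Center's payoffs gives −12q + 5 = 3q − 7 ⇒ q = 4/5.

4/5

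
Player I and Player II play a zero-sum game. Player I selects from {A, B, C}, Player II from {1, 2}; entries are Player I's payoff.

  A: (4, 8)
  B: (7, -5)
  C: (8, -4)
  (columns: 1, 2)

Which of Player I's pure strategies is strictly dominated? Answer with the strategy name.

B

C gives a strictly higher payoff than B against every column: 8 > 7, -4 > -5.
So B is strictly dominated and Player I never plays it.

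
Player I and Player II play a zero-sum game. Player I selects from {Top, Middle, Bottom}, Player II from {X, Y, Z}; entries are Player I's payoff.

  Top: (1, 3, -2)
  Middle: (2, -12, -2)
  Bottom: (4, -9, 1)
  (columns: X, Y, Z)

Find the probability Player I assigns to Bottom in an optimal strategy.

Row minima: Top → -2, Middle → -12, Bottom → -9; maximin = -2.
Column maxima: X → 4, Y → 3, Z → 1; minimax = 1.
-2 ≠ 1, so there is no saddle point; optimal play is mixed.
Middle is strictly dominated by Bottom, so Player I never plays it.
X is strictly dominated by Z (it gives Player I strictly more in every row), so Player II never plays it.
On the remaining 2×2 (Top, Bottom vs Y, Z):
Let Player I play Top with probability p. Expected payoff against Y: 3p + (-9)(1−p) = 12p − 9; against Z: (-2)p + 1(1−p) = −3p + 1.
Setting these equal: 12p − 9 = −3p + 1 ⇒ 15p = 10 ⇒ p = 2/3, and the value is (12)·(2/3) − 9 = -1.
For Player II: with q = P(Y), equating Top's and Bottom's payoffs gives 5q − 2 = −10q + 1 ⇒ q = 1/5.

1/3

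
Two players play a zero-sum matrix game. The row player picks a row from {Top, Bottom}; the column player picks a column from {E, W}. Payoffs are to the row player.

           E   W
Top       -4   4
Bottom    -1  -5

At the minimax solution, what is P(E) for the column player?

Row minima: Top → -4, Bottom → -5; maximin = -4.
Column maxima: E → -1, W → 4; minimax = -1.
-4 ≠ -1, so there is no saddle point; optimal play is mixed.
Let the row player play Top with probability p. Expected payoff against E: (-4)p + (-1)(1−p) = −3p − 1; against W: 4p + (-5)(1−p) = 9p − 5.
Setting these equal: −3p − 1 = 9p − 5 ⇒ −12p = -4 ⇒ p = 1/3, and the value is (-3)·(1/3) − 1 = -2.
For the column player: with q = P(E), equating Top's and Bottom's payoffs gives −8q + 4 = 4q − 5 ⇒ q = 3/4.

3/4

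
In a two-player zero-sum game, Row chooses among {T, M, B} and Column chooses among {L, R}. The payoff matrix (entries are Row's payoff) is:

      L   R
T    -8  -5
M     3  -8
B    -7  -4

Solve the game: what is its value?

Row minima: T → -8, M → -8, B → -7; maximin = -7.
Column maxima: L → 3, R → -4; minimax = -4.
-7 ≠ -4, so there is no saddle point; optimal play is mixed.
T is strictly dominated by B, so Row never plays it.
On the remaining 2×2 (M, B vs L, R):
Let Row play M with probability p. Expected payoff against L: 3p + (-7)(1−p) = 10p − 7; against R: (-8)p + (-4)(1−p) = −4p − 4.
Setting these equal: 10p − 7 = −4p − 4 ⇒ 14p = 3 ⇒ p = 3/14, and the value is (10)·(3/14) − 7 = -34/7.
For Column: with q = P(L), equating M's and B's payoffs gives 11q − 8 = −3q − 4 ⇒ q = 2/7.

-34/7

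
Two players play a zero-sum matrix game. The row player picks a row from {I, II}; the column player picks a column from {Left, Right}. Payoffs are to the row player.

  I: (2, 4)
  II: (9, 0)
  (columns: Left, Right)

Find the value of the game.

36/11

Row minima: I → 2, II → 0; maximin = 2.
Column maxima: Left → 9, Right → 4; minimax = 4.
2 ≠ 4, so there is no saddle point; optimal play is mixed.
Let the row player play I with probability p. Expected payoff against Left: 2p + 9(1−p) = −7p + 9; against Right: 4p + 0(1−p) = 4p.
Setting these equal: −7p + 9 = 4p ⇒ −11p = -9 ⇒ p = 9/11, and the value is (-7)·(9/11) + 9 = 36/11.
For the column player: with q = P(Left), equating I's and II's payoffs gives −2q + 4 = 9q ⇒ q = 4/11.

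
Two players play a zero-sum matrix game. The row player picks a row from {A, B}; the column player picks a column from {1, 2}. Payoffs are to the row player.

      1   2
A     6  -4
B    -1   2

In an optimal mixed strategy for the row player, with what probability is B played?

10/13

Row minima: A → -4, B → -1; maximin = -1.
Column maxima: 1 → 6, 2 → 2; minimax = 2.
-1 ≠ 2, so there is no saddle point; optimal play is mixed.
Let the row player play A with probability p. Expected payoff against 1: 6p + (-1)(1−p) = 7p − 1; against 2: (-4)p + 2(1−p) = −6p + 2.
Setting these equal: 7p − 1 = −6p + 2 ⇒ 13p = 3 ⇒ p = 3/13, and the value is (7)·(3/13) − 1 = 8/13.
For the column player: with q = P(1), equating A's and B's payoffs gives 10q − 4 = −3q + 2 ⇒ q = 6/13.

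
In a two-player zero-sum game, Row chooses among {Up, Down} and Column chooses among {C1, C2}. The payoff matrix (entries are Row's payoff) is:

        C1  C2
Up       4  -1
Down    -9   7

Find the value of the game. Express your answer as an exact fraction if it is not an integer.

19/21

Row minima: Up → -1, Down → -9; maximin = -1.
Column maxima: C1 → 4, C2 → 7; minimax = 4.
-1 ≠ 4, so there is no saddle point; optimal play is mixed.
Let Row play Up with probability p. Expected payoff against C1: 4p + (-9)(1−p) = 13p − 9; against C2: (-1)p + 7(1−p) = −8p + 7.
Setting these equal: 13p − 9 = −8p + 7 ⇒ 21p = 16 ⇒ p = 16/21, and the value is (13)·(16/21) − 9 = 19/21.
For Column: with q = P(C1), equating Up's and Down's payoffs gives 5q − 1 = −16q + 7 ⇒ q = 8/21.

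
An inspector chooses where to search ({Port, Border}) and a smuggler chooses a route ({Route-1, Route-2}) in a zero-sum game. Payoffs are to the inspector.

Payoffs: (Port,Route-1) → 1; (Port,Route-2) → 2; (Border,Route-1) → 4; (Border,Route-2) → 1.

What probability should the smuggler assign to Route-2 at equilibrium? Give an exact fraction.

Row minima: Port → 1, Border → 1; maximin = 1.
Column maxima: Route-1 → 4, Route-2 → 2; minimax = 2.
1 ≠ 2, so there is no saddle point; optimal play is mixed.
Let the inspector play Port with probability p. Expected payoff against Route-1: 1p + 4(1−p) = −3p + 4; against Route-2: 2p + 1(1−p) = p + 1.
Setting these equal: −3p + 4 = p + 1 ⇒ −4p = -3 ⇒ p = 3/4, and the value is (-3)·(3/4) + 4 = 7/4.
For the smuggler: with q = P(Route-1), equating Port's and Border's payoffs gives −q + 2 = 3q + 1 ⇒ q = 1/4.

3/4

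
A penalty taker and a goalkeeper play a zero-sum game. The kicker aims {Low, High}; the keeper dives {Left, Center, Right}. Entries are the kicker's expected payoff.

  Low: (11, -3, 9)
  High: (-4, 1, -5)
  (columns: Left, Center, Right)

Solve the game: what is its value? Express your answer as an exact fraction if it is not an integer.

-1/3

Row minima: Low → -3, High → -5; maximin = -3.
Column maxima: Left → 11, Center → 1, Right → 9; minimax = 1.
-3 ≠ 1, so there is no saddle point; optimal play is mixed.
Left is strictly dominated by Right (it gives the kicker strictly more in every row), so the keeper never plays it.
On the remaining 2×2 (Low, High vs Center, Right):
Let the kicker play Low with probability p. Expected payoff against Center: (-3)p + 1(1−p) = −4p + 1; against Right: 9p + (-5)(1−p) = 14p − 5.
Setting these equal: −4p + 1 = 14p − 5 ⇒ −18p = -6 ⇒ p = 1/3, and the value is (-4)·(1/3) + 1 = -1/3.
For the keeper: with q = P(Center), equating Low's and High's payoffs gives −12q + 9 = 6q − 5 ⇒ q = 7/9.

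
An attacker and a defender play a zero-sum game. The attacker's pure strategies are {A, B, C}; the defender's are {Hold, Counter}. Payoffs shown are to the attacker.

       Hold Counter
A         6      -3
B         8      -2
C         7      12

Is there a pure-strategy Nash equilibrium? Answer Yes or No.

Row minima: A → -3, B → -2, C → 7; maximin = 7.
Column maxima: Hold → 8, Counter → 12; minimax = 8.
7 ≠ 8, so no pure-strategy equilibrium exists.

No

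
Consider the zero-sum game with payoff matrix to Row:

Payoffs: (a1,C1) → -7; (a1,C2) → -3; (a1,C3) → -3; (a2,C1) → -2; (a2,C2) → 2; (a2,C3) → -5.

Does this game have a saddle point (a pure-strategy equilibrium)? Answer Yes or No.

Row minima: a1 → -7, a2 → -5; maximin = -5.
Column maxima: C1 → -2, C2 → 2, C3 → -3; minimax = -3.
-5 ≠ -3, so no pure-strategy equilibrium exists.

No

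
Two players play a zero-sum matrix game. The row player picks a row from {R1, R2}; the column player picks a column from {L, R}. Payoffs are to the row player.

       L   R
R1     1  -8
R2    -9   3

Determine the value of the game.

-23/7

Row minima: R1 → -8, R2 → -9; maximin = -8.
Column maxima: L → 1, R → 3; minimax = 1.
-8 ≠ 1, so there is no saddle point; optimal play is mixed.
Let the row player play R1 with probability p. Expected payoff against L: 1p + (-9)(1−p) = 10p − 9; against R: (-8)p + 3(1−p) = −11p + 3.
Setting these equal: 10p − 9 = −11p + 3 ⇒ 21p = 12 ⇒ p = 4/7, and the value is (10)·(4/7) − 9 = -23/7.
For the column player: with q = P(L), equating R1's and R2's payoffs gives 9q − 8 = −12q + 3 ⇒ q = 11/21.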